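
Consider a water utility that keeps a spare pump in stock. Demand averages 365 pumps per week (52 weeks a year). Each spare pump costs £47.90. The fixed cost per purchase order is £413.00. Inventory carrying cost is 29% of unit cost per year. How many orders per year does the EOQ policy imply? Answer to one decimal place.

N ≈ 17.9 orders per year

Annual demand D = 365 × 52 = 18,980.
Holding cost H = 0.29 × £47.90 = £13.8910 per unit per year.
EOQ = √(2DS/H) = √(2 × 18,980 × 413 / 13.891) ≈ 1062.36.
Orders per year = D / Q* = 18,980 / 1062.36 ≈ 17.866.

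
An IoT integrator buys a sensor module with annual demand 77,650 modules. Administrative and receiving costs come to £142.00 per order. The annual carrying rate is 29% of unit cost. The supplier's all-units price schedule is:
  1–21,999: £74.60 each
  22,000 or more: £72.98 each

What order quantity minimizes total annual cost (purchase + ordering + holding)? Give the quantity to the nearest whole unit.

Holding cost per unit per year at price C is H = 0.29·C.
Candidates are each tier's EOQ (if it falls in that tier) and each price-break quantity.
EOQ at £74.60 = 1009.6 (feasible in tier 1): TC = 77,650×£74.60 + (77,650/1009.6)×142 + (1009.6/2)×0.29×£74.60 = £5,814,532.30.
EOQ at £72.98 = 1020.8 < 22000, so use break Q=22000: TC = 77,650×£72.98 + (77,650/22000.0)×142 + (22000.0/2)×0.29×£72.98 = £5,900,204.40.
Lowest total cost is £5,814,532.30 at Q = 1009.6.

Q* ≈ 1,010 modules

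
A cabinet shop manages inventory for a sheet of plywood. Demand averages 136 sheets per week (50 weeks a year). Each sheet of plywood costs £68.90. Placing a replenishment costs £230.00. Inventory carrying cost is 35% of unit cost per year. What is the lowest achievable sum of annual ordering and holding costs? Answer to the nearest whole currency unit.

TC* ≈ £8,685

Annual demand D = 136 × 50 = 6,800.
Holding cost H = 0.35 × £68.90 = £24.1150 per unit per year.
The optimal lot size = √(2DS/H) = √(2 × 6,800 × 230 / 24.115) ≈ 360.16.
At the optimum the two cost components are equal, so total cost = 2·(Q*/2)H = Q*·H.
Minimum total = √(2DSH) = √(2 × 6,800 × 230 × 24.115) ≈ 8685.144.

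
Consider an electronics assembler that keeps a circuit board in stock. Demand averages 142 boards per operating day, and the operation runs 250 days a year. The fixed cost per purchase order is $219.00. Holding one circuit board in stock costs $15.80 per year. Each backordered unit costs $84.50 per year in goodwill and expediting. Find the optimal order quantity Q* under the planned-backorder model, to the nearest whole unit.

Q* ≈ 1,081 boards

Annual demand D = 142 × 250 = 35,500.
With planned backorders, Q* = √(2DS/H) · √((H+B)/B).
√(2DS/H) = √(2 × 35,500 × 219 / 15.8) = 992.025.
√((H+B)/B) = √((15.8+84.5)/84.5) = 1.0895.
Q* ≈ 1080.799.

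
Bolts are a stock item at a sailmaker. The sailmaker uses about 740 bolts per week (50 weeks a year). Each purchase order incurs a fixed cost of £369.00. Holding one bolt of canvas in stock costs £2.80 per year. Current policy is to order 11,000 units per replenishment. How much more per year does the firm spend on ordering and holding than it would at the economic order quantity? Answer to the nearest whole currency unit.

Extra cost ≈ £7,897 per year

Annual demand D = 740 × 50 = 37,000.
EOQ = √(2DS/H) = √(2 × 37,000 × 369 / 2.8) ≈ 3122.84.
Cost at Q* = (D/Q*)S + (Q*/2)H = √(2DSH) ≈ £8,743.96.
Cost at Q = 11,000: (37,000/11,000)×369 + (11,000/2)×2.8 = £1,241.18 + £15,400.00 = £16,641.18.
Excess = £16,641.18 − £8,743.96 = £7,897.22.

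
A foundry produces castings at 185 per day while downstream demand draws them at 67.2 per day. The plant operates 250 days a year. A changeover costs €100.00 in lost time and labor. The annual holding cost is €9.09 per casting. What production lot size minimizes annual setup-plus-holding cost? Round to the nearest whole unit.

Annual demand D = 67.2 × 250 = 16,800.
Production build-up factor (1 − d/p) = 1 − 67.2/185 = 0.6368.
Q* = √(2DS / (H(1 − d/p))) = √(2 × 16,800 × 100 / (9.09 × 0.6368)).
= √(3,360,000 / 5.7881) ≈ 761.905.

Q* ≈ 762 castings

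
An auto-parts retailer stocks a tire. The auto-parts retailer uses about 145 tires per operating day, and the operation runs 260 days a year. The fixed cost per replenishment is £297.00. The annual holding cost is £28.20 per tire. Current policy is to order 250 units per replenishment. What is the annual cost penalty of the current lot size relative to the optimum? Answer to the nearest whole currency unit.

Extra cost ≈ £23,183 per year

Annual demand D = 145 × 260 = 37,700.
EOQ = √(2DS/H) = √(2 × 37,700 × 297 / 28.2) ≈ 891.13.
Cost at Q* = (D/Q*)S + (Q*/2)H = √(2DSH) ≈ £25,129.77.
Cost at Q = 250: (37,700/250)×297 + (250/2)×28.2 = £44,787.60 + £3,525.00 = £48,312.60.
Excess = £48,312.60 − £25,129.77 = £23,182.83.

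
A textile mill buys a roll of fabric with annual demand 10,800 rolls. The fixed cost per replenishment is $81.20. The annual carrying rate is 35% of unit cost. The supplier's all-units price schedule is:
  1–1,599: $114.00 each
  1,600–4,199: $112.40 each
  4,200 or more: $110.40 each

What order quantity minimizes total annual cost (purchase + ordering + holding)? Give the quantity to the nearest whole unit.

Holding cost per unit per year at price C is H = 0.35·C.
Evaluate total cost at each tier's feasible EOQ or, if the EOQ is below the tier, at the tier's minimum quantity.
EOQ at $114.00 = 209.7 (feasible in tier 1): TC = 10,800×$114.00 + (10,800/209.7)×81.2 + (209.7/2)×0.35×$114.00 = $1,239,565.49.
EOQ at $112.40 = 211.1 < 1600, so use break Q=1600: TC = 10,800×$112.40 + (10,800/1600.0)×81.2 + (1600.0/2)×0.35×$112.40 = $1,245,940.10.
EOQ at $110.40 = 213.1 < 4200, so use break Q=4200: TC = 10,800×$110.40 + (10,800/4200.0)×81.2 + (4200.0/2)×0.35×$110.40 = $1,273,672.80.
Lowest total cost is $1,239,565.49 at Q = 209.7.

Q* ≈ 210 rolls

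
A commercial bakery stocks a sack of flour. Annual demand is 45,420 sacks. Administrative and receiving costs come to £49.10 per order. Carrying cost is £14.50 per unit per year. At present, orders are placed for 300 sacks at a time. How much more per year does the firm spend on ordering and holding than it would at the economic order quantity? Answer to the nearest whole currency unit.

Extra cost ≈ £1,567 per year

EOQ = √(2DS/H) = √(2 × 45,420 × 49.1 / 14.5) ≈ 554.62.
Cost at Q* = (D/Q*)S + (Q*/2)H = √(2DSH) ≈ £8,041.99.
Cost at Q = 300: (45,420/300)×49.1 + (300/2)×14.5 = £7,433.74 + £2,175.00 = £9,608.74.
Excess = £9,608.74 − £8,041.99 = £1,566.75.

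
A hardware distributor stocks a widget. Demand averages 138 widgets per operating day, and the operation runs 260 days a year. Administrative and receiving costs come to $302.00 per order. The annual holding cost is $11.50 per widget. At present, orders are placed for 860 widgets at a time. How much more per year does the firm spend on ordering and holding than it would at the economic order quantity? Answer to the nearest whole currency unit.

Extra cost ≈ $1,758 per year

Annual demand D = 138 × 260 = 35,880.
EOQ = √(2DS/H) = √(2 × 35,880 × 302 / 11.5) ≈ 1372.76.
Cost at Q* = (D/Q*)S + (Q*/2)H = √(2DSH) ≈ $15,786.78.
Cost at Q = 860: (35,880/860)×302 + (860/2)×11.5 = $12,599.72 + $4,945.00 = $17,544.72.
Excess = $17,544.72 − $15,786.78 = $1,757.94.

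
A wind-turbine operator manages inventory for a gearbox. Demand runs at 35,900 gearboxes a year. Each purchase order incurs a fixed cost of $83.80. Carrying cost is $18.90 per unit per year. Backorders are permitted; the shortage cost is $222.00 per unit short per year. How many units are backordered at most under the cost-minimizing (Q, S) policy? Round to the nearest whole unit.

S* ≈ 46 gearboxes

With planned backorders, Q* = √(2DS/H) · √((H+B)/B).
√(2DS/H) = √(2 × 35,900 × 83.8 / 18.9) = 564.226.
√((H+B)/B) = √((18.9+222)/222) = 1.0417.
Q* ≈ 587.754.
S* = Q* · H/(H+B) = 587.754 × 18.9/240.9 ≈ 46.113.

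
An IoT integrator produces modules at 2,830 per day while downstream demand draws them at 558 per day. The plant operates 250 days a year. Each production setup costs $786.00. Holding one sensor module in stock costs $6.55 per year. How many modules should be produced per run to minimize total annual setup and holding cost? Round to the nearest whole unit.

Annual demand D = 558 × 250 = 139,500.
Production build-up factor (1 − d/p) = 1 − 558/2,830 = 0.8028.
Q* = √(2DS / (H(1 − d/p))) = √(2 × 139,500 × 786 / (6.55 × 0.8028)).
= √(219,294,000 / 5.2585) ≈ 6457.758.

Q* ≈ 6,458 modules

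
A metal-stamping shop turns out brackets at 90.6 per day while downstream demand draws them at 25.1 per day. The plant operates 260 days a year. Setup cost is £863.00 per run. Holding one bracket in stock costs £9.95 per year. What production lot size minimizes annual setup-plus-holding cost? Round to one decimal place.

Annual demand D = 25.1 × 260 = 6,526.
Production build-up factor (1 − d/p) = 1 − 25.1/90.6 = 0.7230.
Q* = √(2DS / (H(1 − d/p))) = √(2 × 6,526 × 863 / (9.95 × 0.7230)).
= √(11,263,876 / 7.1934) ≈ 1251.341.

Q* ≈ 1,251.3 brackets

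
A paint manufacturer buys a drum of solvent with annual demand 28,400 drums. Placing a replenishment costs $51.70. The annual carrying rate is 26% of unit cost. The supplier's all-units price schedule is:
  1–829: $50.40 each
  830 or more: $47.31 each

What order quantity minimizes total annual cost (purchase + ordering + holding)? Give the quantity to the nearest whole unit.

Holding cost per unit per year at price C is H = 0.26·C.
Candidates are each tier's EOQ (if it falls in that tier) and each price-break quantity.
EOQ at $50.40 = 473.4 (feasible in tier 1): TC = 28,400×$50.40 + (28,400/473.4)×51.7 + (473.4/2)×0.26×$50.40 = $1,437,563.28.
EOQ at $47.31 = 488.6 < 830, so use break Q=830: TC = 28,400×$47.31 + (28,400/830.0)×51.7 + (830.0/2)×0.26×$47.31 = $1,350,477.76.
Lowest total cost is $1,350,477.76 at Q = 830.0.

Q* ≈ 830 drums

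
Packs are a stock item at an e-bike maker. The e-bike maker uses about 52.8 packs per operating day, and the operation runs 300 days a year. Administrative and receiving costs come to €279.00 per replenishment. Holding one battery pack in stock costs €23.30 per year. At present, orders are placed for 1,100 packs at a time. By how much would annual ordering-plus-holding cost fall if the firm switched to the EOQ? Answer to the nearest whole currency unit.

Extra cost ≈ €2,482 per year

Annual demand D = 52.8 × 300 = 15,840.
EOQ = √(2DS/H) = √(2 × 15,840 × 279 / 23.3) ≈ 615.91.
Cost at Q* = (D/Q*)S + (Q*/2)H = √(2DSH) ≈ €14,350.69.
Cost at Q = 1,100: (15,840/1,100)×279 + (1,100/2)×23.3 = €4,017.60 + €12,815.00 = €16,832.60.
Excess = €16,832.60 − €14,350.69 = €2,481.91.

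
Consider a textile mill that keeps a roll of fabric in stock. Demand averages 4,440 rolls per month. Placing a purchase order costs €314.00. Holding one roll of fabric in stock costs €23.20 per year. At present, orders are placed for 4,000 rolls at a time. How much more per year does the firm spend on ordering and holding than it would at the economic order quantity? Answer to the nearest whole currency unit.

Annual demand D = 4,440 × 12 = 53,280.
EOQ = √(2DS/H) = √(2 × 53,280 × 314 / 23.2) ≈ 1200.93.
Cost at Q* = (D/Q*)S + (Q*/2)H = √(2DSH) ≈ €27,861.59.
Cost at Q = 4,000: (53,280/4,000)×314 + (4,000/2)×23.2 = €4,182.48 + €46,400.00 = €50,582.48.
Excess = €50,582.48 − €27,861.59 = €22,720.89.

Extra cost ≈ €22,721 per year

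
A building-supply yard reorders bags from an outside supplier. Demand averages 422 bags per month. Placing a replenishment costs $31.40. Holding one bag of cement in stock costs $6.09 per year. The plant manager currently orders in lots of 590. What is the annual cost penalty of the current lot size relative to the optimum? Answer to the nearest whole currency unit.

Annual demand D = 422 × 12 = 5,064.
EOQ = √(2DS/H) = √(2 × 5,064 × 31.4 / 6.09) ≈ 228.52.
Cost at Q* = (D/Q*)S + (Q*/2)H = √(2DSH) ≈ $1,391.67.
Cost at Q = 590: (5,064/590)×31.4 + (590/2)×6.09 = $269.51 + $1,796.55 = $2,066.06.
Excess = $2,066.06 − $1,391.67 = $674.39.

Extra cost ≈ $674 per year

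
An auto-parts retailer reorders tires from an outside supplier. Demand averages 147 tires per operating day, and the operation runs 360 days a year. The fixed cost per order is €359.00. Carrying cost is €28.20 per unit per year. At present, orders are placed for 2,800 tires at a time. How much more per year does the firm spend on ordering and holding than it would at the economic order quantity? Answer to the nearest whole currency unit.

Annual demand D = 147 × 360 = 52,920.
EOQ = √(2DS/H) = √(2 × 52,920 × 359 / 28.2) ≈ 1160.77.
Cost at Q* = (D/Q*)S + (Q*/2)H = √(2DSH) ≈ €32,733.82.
Cost at Q = 2,800: (52,920/2,800)×359 + (2,800/2)×28.2 = €6,785.10 + €39,480.00 = €46,265.10.
Excess = €46,265.10 − €32,733.82 = €13,531.28.

Extra cost ≈ €13,531 per year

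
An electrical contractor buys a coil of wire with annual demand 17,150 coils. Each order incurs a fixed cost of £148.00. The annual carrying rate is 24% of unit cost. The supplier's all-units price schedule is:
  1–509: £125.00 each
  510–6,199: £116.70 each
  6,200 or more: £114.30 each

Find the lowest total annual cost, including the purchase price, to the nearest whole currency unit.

Holding cost per unit per year at price C is H = 0.24·C.
Candidates are each tier's EOQ (if it falls in that tier) and each price-break quantity.
EOQ at £125.00 = 411.4 (feasible in tier 1): TC = 17,150×£125.00 + (17,150/411.4)×148 + (411.4/2)×0.24×£125.00 = £2,156,090.66.
EOQ at £116.70 = 425.7 < 510, so use break Q=510: TC = 17,150×£116.70 + (17,150/510.0)×148 + (510.0/2)×0.24×£116.70 = £2,013,523.90.
EOQ at £114.30 = 430.2 < 6200, so use break Q=6200: TC = 17,150×£114.30 + (17,150/6200.0)×148 + (6200.0/2)×0.24×£114.30 = £2,045,693.59.
Lowest total cost among the candidates is at Q = 510.0.

TC* ≈ £2,013,524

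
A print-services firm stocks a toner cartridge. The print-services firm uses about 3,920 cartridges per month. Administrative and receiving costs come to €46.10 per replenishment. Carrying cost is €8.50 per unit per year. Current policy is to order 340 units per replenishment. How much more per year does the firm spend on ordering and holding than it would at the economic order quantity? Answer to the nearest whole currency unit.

Annual demand D = 3,920 × 12 = 47,040.
EOQ = √(2DS/H) = √(2 × 47,040 × 46.1 / 8.5) ≈ 714.31.
Cost at Q* = (D/Q*)S + (Q*/2)H = √(2DSH) ≈ €6,071.68.
Cost at Q = 340: (47,040/340)×46.1 + (340/2)×8.5 = €6,378.07 + €1,445.00 = €7,823.07.
Excess = €7,823.07 − €6,071.68 = €1,751.39.

Extra cost ≈ €1,751 per year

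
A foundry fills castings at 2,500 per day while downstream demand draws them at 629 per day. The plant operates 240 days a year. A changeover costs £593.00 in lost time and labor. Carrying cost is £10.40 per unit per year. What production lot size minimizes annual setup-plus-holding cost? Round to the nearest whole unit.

Annual demand D = 629 × 240 = 150,960.
Production build-up factor (1 − d/p) = 1 − 629/2,500 = 0.7484.
Q* = √(2DS / (H(1 − d/p))) = √(2 × 150,960 × 593 / (10.4 × 0.7484)).
= √(179,038,560 / 7.7834) ≈ 4796.117.

Q* ≈ 4,796 castings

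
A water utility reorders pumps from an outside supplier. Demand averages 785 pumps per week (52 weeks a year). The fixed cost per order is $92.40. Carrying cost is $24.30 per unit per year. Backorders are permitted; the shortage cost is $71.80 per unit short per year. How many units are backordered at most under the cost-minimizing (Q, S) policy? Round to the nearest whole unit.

Annual demand D = 785 × 52 = 40,820.
With planned backorders, Q* = √(2DS/H) · √((H+B)/B).
√(2DS/H) = √(2 × 40,820 × 92.4 / 24.3) = 557.166.
√((H+B)/B) = √((24.3+71.8)/71.8) = 1.1569.
Q* ≈ 644.590.
S* = Q* · H/(H+B) = 644.590 × 24.3/96.1 ≈ 162.992.

S* ≈ 163 pumps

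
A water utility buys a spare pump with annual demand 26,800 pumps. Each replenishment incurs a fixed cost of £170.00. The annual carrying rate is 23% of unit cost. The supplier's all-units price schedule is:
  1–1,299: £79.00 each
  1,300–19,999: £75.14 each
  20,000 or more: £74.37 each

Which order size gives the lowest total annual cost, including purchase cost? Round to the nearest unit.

Q* ≈ 1,300 pumps

Holding cost per unit per year at price C is H = 0.23·C.
Candidates are each tier's EOQ (if it falls in that tier) and each price-break quantity.
EOQ at £79.00 = 708.2 (feasible in tier 1): TC = 26,800×£79.00 + (26,800/708.2)×170 + (708.2/2)×0.23×£79.00 = £2,130,067.21.
EOQ at £75.14 = 726.1 < 1300, so use break Q=1300: TC = 26,800×£75.14 + (26,800/1300.0)×170 + (1300.0/2)×0.23×£75.14 = £2,028,490.05.
EOQ at £74.37 = 729.9 < 20000, so use break Q=20000: TC = 26,800×£74.37 + (26,800/20000.0)×170 + (20000.0/2)×0.23×£74.37 = £2,164,394.80.
Lowest total cost is £2,028,490.05 at Q = 1300.0.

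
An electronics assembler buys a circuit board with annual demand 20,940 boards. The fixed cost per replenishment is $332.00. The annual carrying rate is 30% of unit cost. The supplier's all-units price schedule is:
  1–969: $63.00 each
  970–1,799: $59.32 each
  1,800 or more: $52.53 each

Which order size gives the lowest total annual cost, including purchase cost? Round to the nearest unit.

Holding cost per unit per year at price C is H = 0.30·C.
For each price level, check whether its EOQ is feasible; otherwise the best quantity at that price is the breakpoint.
EOQ at $63.00 = 857.7 (feasible in tier 1): TC = 20,940×$63.00 + (20,940/857.7)×332 + (857.7/2)×0.30×$63.00 = $1,335,430.76.
EOQ at $59.32 = 883.9 < 970, so use break Q=970: TC = 20,940×$59.32 + (20,940/970.0)×332 + (970.0/2)×0.30×$59.32 = $1,257,958.95.
EOQ at $52.53 = 939.3 < 1800, so use break Q=1800: TC = 20,940×$52.53 + (20,940/1800.0)×332 + (1800.0/2)×0.30×$52.53 = $1,118,023.57.
Lowest total cost is $1,118,023.57 at Q = 1800.0.

Q* ≈ 1,800 boards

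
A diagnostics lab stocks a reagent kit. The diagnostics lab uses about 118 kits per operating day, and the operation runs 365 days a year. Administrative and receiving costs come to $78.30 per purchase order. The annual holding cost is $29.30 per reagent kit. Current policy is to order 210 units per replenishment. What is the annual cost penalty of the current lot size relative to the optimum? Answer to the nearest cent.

Extra cost ≈ $5,077.66 per year

Annual demand D = 118 × 365 = 43,070.
EOQ = √(2DS/H) = √(2 × 43,070 × 78.3 / 29.3) ≈ 479.79.
Cost at Q* = (D/Q*)S + (Q*/2)H = √(2DSH) ≈ $14,057.79.
Cost at Q = 210: (43,070/210)×78.3 + (210/2)×29.3 = $16,058.96 + $3,076.50 = $19,135.46.
Excess = $19,135.46 − $14,057.79 = $5,077.66.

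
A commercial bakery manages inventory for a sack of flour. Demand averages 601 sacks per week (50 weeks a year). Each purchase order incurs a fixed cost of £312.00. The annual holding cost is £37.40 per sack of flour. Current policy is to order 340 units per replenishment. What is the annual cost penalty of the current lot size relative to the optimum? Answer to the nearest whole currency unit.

Extra cost ≈ £7,451 per year

Annual demand D = 601 × 50 = 30,050.
EOQ = √(2DS/H) = √(2 × 30,050 × 312 / 37.4) ≈ 708.07.
Cost at Q* = (D/Q*)S + (Q*/2)H = √(2DSH) ≈ £26,481.97.
Cost at Q = 340: (30,050/340)×312 + (340/2)×37.4 = £27,575.29 + £6,358.00 = £33,933.29.
Excess = £33,933.29 − £26,481.97 = £7,451.32.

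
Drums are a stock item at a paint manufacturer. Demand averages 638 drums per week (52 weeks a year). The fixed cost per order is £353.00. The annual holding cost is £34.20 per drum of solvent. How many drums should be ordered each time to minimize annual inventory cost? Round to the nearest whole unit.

Q* ≈ 828 drums

Annual demand D = 638 × 52 = 33,176.
EOQ = √(2DS / H) = √(2 × 33,176 × 353 / 34.2).
= √(23,422,256 / 34.2) = √684,861.2865 ≈ 827.563.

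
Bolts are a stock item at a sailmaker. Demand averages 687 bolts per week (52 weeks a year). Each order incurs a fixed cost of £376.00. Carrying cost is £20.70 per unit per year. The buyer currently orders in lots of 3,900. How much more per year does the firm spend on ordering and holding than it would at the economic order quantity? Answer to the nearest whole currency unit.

Extra cost ≈ £20,228 per year

Annual demand D = 687 × 52 = 35,724.
EOQ = √(2DS/H) = √(2 × 35,724 × 376 / 20.7) ≈ 1139.21.
Cost at Q* = (D/Q*)S + (Q*/2)H = √(2DSH) ≈ £23,581.65.
Cost at Q = 3,900: (35,724/3,900)×376 + (3,900/2)×20.7 = £3,444.16 + £40,365.00 = £43,809.16.
Excess = £43,809.16 − £23,581.65 = £20,227.51.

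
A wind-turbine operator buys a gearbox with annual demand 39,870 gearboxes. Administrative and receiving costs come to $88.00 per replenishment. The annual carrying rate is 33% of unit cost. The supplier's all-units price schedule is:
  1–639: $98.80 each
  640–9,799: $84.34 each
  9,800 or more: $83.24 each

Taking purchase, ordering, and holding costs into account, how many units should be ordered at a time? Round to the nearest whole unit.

Holding cost per unit per year at price C is H = 0.33·C.
Candidates are each tier's EOQ (if it falls in that tier) and each price-break quantity.
EOQ at $98.80 = 463.9 (feasible in tier 1): TC = 39,870×$98.80 + (39,870/463.9)×88 + (463.9/2)×0.33×$98.80 = $3,954,281.68.
EOQ at $84.34 = 502.1 < 640, so use break Q=640: TC = 39,870×$84.34 + (39,870/640.0)×88 + (640.0/2)×0.33×$84.34 = $3,377,024.23.
EOQ at $83.24 = 505.4 < 9800, so use break Q=9800: TC = 39,870×$83.24 + (39,870/9800.0)×88 + (9800.0/2)×0.33×$83.24 = $3,453,735.90.
Lowest total cost is $3,377,024.23 at Q = 640.0.

Q* ≈ 640 gearboxes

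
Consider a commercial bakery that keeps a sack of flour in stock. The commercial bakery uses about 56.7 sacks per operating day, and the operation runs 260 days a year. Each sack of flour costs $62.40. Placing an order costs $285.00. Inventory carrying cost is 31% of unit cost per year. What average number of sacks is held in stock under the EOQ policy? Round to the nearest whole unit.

Average inventory ≈ 330 sacks

Annual demand D = 56.7 × 260 = 14,742.
Holding cost H = 0.31 × $62.40 = $19.3440 per unit per year.
Q* = √(2DS/H) = √(2 × 14,742 × 285 / 19.344) ≈ 659.09.
Average inventory = Q*/2 ≈ 659.09 / 2 = 329.543.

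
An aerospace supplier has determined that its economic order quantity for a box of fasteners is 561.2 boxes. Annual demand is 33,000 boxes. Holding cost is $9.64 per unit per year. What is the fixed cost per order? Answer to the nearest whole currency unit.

Invert the EOQ relation Q*² = 2DS/H.
From Q* = √(2DS/H): S = Q*²H / (2D) = 561.2² × 9.64 / (2 × 33,000) = 46.0011.

S ≈ $46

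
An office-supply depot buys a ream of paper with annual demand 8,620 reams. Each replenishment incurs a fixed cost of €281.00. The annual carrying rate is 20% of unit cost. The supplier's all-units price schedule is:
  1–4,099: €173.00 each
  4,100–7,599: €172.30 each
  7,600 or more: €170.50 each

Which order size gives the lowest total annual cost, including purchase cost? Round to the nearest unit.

Q* ≈ 374 reams

Holding cost per unit per year at price C is H = 0.20·C.
Candidates are each tier's EOQ (if it falls in that tier) and each price-break quantity.
EOQ at €173.00 = 374.2 (feasible in tier 1): TC = 8,620×€173.00 + (8,620/374.2)×281 + (374.2/2)×0.20×€173.00 = €1,504,206.72.
EOQ at €172.30 = 374.9 < 4100, so use break Q=4100: TC = 8,620×€172.30 + (8,620/4100.0)×281 + (4100.0/2)×0.20×€172.30 = €1,556,459.79.
EOQ at €170.50 = 376.9 < 7600, so use break Q=7600: TC = 8,620×€170.50 + (8,620/7600.0)×281 + (7600.0/2)×0.20×€170.50 = €1,599,608.71.
Lowest total cost is €1,504,206.72 at Q = 374.2.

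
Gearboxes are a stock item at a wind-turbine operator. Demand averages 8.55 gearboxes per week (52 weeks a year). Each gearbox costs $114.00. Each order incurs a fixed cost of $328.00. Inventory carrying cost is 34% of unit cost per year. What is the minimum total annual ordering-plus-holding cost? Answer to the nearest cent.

Annual demand D = 8.55 × 52 = 444.6.
Holding cost H = 0.34 × $114.00 = $38.7600 per unit per year.
The optimal lot size = √(2DS/H) = √(2 × 444.6 × 328 / 38.76) ≈ 86.75.
At the optimum the two cost components are equal, so total cost = 2·(Q*/2)H = Q*·H.
Minimum total = √(2DSH) = √(2 × 444.6 × 328 × 38.76) ≈ 3362.239.

TC* ≈ $3,362.24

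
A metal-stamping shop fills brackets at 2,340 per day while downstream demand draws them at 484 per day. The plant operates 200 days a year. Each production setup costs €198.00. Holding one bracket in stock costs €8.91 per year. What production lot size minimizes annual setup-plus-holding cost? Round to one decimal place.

Annual demand D = 484 × 200 = 96,800.
Production build-up factor (1 − d/p) = 1 − 484/2,340 = 0.7932.
Q* = √(2DS / (H(1 − d/p))) = √(2 × 96,800 × 198 / (8.91 × 0.7932)).
= √(38,332,800 / 7.0671) ≈ 2328.978.

Q* ≈ 2,329.0 brackets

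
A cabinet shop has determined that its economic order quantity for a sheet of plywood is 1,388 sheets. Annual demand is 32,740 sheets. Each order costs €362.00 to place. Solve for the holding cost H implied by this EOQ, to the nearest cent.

H ≈ €12.30

Invert the EOQ relation Q*² = 2DS/H.
From Q* = √(2DS/H): H = 2DS / Q*² = 2 × 32,740 × 362 / 1,388² = 12.3038.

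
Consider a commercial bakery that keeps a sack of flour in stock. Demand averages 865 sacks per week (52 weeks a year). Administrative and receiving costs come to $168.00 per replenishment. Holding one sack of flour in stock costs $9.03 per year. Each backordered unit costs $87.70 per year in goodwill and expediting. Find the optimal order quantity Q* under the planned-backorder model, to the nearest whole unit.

Q* ≈ 1,359 sacks

Annual demand D = 865 × 52 = 44,980.
With planned backorders, Q* = √(2DS/H) · √((H+B)/B).
√(2DS/H) = √(2 × 44,980 × 168 / 9.03) = 1293.706.
√((H+B)/B) = √((9.03+87.7)/87.7) = 1.0502.
Q* ≈ 1358.677.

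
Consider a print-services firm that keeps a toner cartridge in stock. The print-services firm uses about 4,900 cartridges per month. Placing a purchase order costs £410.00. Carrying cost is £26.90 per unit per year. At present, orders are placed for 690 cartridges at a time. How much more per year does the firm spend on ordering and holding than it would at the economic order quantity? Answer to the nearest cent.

Annual demand D = 4,900 × 12 = 58,800.
EOQ = √(2DS/H) = √(2 × 58,800 × 410 / 26.9) ≈ 1338.81.
Cost at Q* = (D/Q*)S + (Q*/2)H = √(2DSH) ≈ £36,014.03.
Cost at Q = 690: (58,800/690)×410 + (690/2)×26.9 = £34,939.13 + £9,280.50 = £44,219.63.
Excess = £44,219.63 − £36,014.03 = £8,205.60.

Extra cost ≈ £8,205.60 per year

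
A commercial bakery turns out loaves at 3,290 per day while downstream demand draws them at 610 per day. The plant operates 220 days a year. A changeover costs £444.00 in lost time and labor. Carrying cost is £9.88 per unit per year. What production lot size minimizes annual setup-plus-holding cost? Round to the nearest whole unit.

Q* ≈ 3,848 loaves

Annual demand D = 610 × 220 = 134,200.
Production build-up factor (1 − d/p) = 1 − 610/3,290 = 0.8146.
Q* = √(2DS / (H(1 − d/p))) = √(2 × 134,200 × 444 / (9.88 × 0.8146)).
= √(119,169,600 / 8.0481) ≈ 3847.998.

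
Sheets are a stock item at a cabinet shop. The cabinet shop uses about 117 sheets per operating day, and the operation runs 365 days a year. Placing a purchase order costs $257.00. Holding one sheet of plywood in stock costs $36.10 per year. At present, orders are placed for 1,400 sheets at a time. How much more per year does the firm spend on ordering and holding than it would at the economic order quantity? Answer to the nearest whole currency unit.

Extra cost ≈ $4,960 per year

Annual demand D = 117 × 365 = 42,705.
EOQ = √(2DS/H) = √(2 × 42,705 × 257 / 36.1) ≈ 779.77.
Cost at Q* = (D/Q*)S + (Q*/2)H = √(2DSH) ≈ $28,149.75.
Cost at Q = 1,400: (42,705/1,400)×257 + (1,400/2)×36.1 = $7,839.42 + $25,270.00 = $33,109.42.
Excess = $33,109.42 − $28,149.75 = $4,959.67.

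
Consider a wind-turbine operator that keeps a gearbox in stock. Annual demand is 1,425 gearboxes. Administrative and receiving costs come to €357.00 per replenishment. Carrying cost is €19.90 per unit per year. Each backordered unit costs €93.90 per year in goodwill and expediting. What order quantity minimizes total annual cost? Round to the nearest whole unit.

With planned backorders, Q* = √(2DS/H) · √((H+B)/B).
√(2DS/H) = √(2 × 1,425 × 357 / 19.9) = 226.115.
√((H+B)/B) = √((19.9+93.9)/93.9) = 1.1009.
Q* ≈ 248.925.

Q* ≈ 249 gearboxes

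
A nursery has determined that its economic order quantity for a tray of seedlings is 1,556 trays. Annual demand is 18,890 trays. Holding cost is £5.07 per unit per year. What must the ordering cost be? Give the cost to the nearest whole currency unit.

Squaring Q* = √(2DS/H) gives Q*² = 2DS/H.
From Q* = √(2DS/H): S = Q*²H / (2D) = 1,556² × 5.07 / (2 × 18,890) = 324.9116.

S ≈ £325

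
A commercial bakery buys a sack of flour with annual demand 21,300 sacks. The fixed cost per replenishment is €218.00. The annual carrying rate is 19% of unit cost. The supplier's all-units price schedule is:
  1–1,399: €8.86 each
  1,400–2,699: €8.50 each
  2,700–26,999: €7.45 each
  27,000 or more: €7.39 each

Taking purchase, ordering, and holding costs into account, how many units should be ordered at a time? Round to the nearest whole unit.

Q* ≈ 2,700 sacks

Holding cost per unit per year at price C is H = 0.19·C.
Candidates are each tier's EOQ (if it falls in that tier) and each price-break quantity.
Tier 1 (€8.86): EOQ = 2348.8 exceeds tier's upper bound 1399, so this tier is dominated.
EOQ at €8.50 = 2398.0 (feasible in tier 2): TC = 21,300×€8.50 + (21,300/2398.0)×218 + (2398.0/2)×0.19×€8.50 = €184,922.75.
EOQ at €7.45 = 2561.4 < 2700, so use break Q=2700: TC = 21,300×€7.45 + (21,300/2700.0)×218 + (2700.0/2)×0.19×€7.45 = €162,315.70.
EOQ at €7.39 = 2571.8 < 27000, so use break Q=27000: TC = 21,300×€7.39 + (21,300/27000.0)×218 + (27000.0/2)×0.19×€7.39 = €176,534.33.
Lowest total cost is €162,315.70 at Q = 2700.0.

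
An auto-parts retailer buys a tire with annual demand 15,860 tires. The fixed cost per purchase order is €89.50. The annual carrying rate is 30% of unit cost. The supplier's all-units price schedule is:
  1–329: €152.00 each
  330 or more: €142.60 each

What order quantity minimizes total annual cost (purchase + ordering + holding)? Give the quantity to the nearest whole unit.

Q* ≈ 330 tires

Holding cost per unit per year at price C is H = 0.30·C.
For each price level, check whether its EOQ is feasible; otherwise the best quantity at that price is the breakpoint.
EOQ at €152.00 = 249.5 (feasible in tier 1): TC = 15,860×€152.00 + (15,860/249.5)×89.5 + (249.5/2)×0.30×€152.00 = €2,422,097.86.
EOQ at €142.60 = 257.6 < 330, so use break Q=330: TC = 15,860×€142.60 + (15,860/330.0)×89.5 + (330.0/2)×0.30×€142.60 = €2,272,996.12.
Lowest total cost is €2,272,996.12 at Q = 330.0.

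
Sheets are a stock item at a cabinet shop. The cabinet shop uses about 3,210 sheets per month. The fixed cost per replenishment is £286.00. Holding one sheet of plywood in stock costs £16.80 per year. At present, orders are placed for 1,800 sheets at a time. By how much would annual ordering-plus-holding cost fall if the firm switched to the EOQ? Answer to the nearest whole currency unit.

Annual demand D = 3,210 × 12 = 38,520.
EOQ = √(2DS/H) = √(2 × 38,520 × 286 / 16.8) ≈ 1145.21.
Cost at Q* = (D/Q*)S + (Q*/2)H = √(2DSH) ≈ £19,239.59.
Cost at Q = 1,800: (38,520/1,800)×286 + (1,800/2)×16.8 = £6,120.40 + £15,120.00 = £21,240.40.
Excess = £21,240.40 − £19,239.59 = £2,000.81.

Extra cost ≈ £2,001 per year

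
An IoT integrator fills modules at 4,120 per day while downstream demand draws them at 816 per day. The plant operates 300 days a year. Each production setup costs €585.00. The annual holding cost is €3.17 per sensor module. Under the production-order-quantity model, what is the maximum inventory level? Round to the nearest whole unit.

Annual demand D = 816 × 300 = 244,800.
Production build-up factor (1 − d/p) = 1 − 816/4,120 = 0.8019.
Q* = √(2DS / (H(1 − d/p))) = √(2 × 244,800 × 585 / (3.17 × 0.8019)).
= √(286,416,000 / 2.5422) ≈ 10614.452.
Maximum inventory = Q*(1 − d/p) = 10614.452 × 0.8019 ≈ 8512.173.

I_max ≈ 8,512 modules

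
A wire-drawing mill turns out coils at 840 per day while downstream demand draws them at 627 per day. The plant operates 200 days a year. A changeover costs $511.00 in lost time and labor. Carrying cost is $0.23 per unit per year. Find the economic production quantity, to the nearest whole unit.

Q* ≈ 46,877 coils

Annual demand D = 627 × 200 = 125,400.
Production build-up factor (1 − d/p) = 1 − 627/840 = 0.2536.
Q* = √(2DS / (H(1 − d/p))) = √(2 × 125,400 × 511 / (0.23 × 0.2536)).
= √(128,158,800 / 0.0583) ≈ 46877.036.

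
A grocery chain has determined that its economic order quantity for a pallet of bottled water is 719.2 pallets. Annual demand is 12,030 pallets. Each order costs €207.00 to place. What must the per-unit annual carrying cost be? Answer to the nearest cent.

Squaring Q* = √(2DS/H) gives Q*² = 2DS/H.
From Q* = √(2DS/H): H = 2DS / Q*² = 2 × 12,030 × 207 / 719.2² = 9.6287.

H ≈ €9.63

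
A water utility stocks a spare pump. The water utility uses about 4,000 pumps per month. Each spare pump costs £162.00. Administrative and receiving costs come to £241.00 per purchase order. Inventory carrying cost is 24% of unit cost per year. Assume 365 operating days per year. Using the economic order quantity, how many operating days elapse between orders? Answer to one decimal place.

T ≈ 5.9 days

Annual demand D = 4,000 × 12 = 48,000.
Holding cost H = 0.24 × £162.00 = £38.8800 per unit per year.
EOQ = √(2DS/H) = √(2 × 48,000 × 241 / 38.88) ≈ 771.40.
Cycle time = Q*/D × 365 = 771.40 / 48,000 × 365 ≈ 5.866 days.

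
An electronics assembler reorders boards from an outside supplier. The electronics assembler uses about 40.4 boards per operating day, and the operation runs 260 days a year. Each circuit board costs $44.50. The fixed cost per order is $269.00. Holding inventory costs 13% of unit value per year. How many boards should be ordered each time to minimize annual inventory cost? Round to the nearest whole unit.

Q* ≈ 988 boards

Annual demand D = 40.4 × 260 = 10,504.
Holding cost H = 0.13 × $44.50 = $5.7850 per unit per year.
EOQ = √(2DS / H) = √(2 × 10,504 × 269 / 5.785).
= √(5,651,152 / 5.785) = √976,862.9213 ≈ 988.364.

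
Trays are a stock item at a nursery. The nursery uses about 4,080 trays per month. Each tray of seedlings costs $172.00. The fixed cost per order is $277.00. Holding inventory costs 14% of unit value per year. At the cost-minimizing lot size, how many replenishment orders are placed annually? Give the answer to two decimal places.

N ≈ 46.13 orders per year

Annual demand D = 4,080 × 12 = 48,960.
Holding cost H = 0.14 × $172.00 = $24.0800 per unit per year.
Q* = √(2DS/H) = √(2 × 48,960 × 277 / 24.08) ≈ 1061.32.
Orders per year = D / Q* = 48,960 / 1061.32 ≈ 46.131.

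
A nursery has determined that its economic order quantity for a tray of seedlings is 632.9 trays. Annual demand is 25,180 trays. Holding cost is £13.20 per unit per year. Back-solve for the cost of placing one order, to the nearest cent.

S ≈ £104.99

The basic EOQ model gives Q* = √(2DS/H); rearrange for the unknown.
From Q* = √(2DS/H): S = Q*²H / (2D) = 632.9² × 13.2 / (2 × 25,180) = 104.9925.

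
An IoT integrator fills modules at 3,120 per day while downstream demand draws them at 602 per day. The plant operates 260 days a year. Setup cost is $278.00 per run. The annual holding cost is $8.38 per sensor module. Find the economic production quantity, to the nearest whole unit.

Annual demand D = 602 × 260 = 156,520.
Production build-up factor (1 − d/p) = 1 − 602/3,120 = 0.8071.
Q* = √(2DS / (H(1 − d/p))) = √(2 × 156,520 × 278 / (8.38 × 0.8071)).
= √(87,025,120 / 6.7631) ≈ 3587.152.

Q* ≈ 3,587 modules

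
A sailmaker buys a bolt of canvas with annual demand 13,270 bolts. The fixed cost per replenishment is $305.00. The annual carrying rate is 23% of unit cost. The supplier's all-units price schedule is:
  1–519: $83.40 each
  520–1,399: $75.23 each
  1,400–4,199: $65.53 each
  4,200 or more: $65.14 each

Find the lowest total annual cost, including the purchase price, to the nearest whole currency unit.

TC* ≈ $883,024

Holding cost per unit per year at price C is H = 0.23·C.
For each price level, check whether its EOQ is feasible; otherwise the best quantity at that price is the breakpoint.
Tier 1 ($83.40): EOQ = 649.6 exceeds tier's upper bound 519, so this tier is dominated.
EOQ at $75.23 = 684.0 (feasible in tier 2): TC = 13,270×$75.23 + (13,270/684.0)×305 + (684.0/2)×0.23×$75.23 = $1,010,136.87.
EOQ at $65.53 = 732.9 < 1400, so use break Q=1400: TC = 13,270×$65.53 + (13,270/1400.0)×305 + (1400.0/2)×0.23×$65.53 = $883,024.39.
EOQ at $65.14 = 735.0 < 4200, so use break Q=4200: TC = 13,270×$65.14 + (13,270/4200.0)×305 + (4200.0/2)×0.23×$65.14 = $896,834.07.
Lowest total cost among the candidates is at Q = 1400.0.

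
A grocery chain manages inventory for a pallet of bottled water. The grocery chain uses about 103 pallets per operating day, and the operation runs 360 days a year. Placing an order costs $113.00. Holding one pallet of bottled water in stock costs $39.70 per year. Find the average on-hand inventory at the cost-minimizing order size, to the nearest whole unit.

Average inventory ≈ 230 pallets

Annual demand D = 103 × 360 = 37,080.
EOQ = √(2DS/H) = √(2 × 37,080 × 113 / 39.7) ≈ 459.44.
Average inventory = Q*/2 ≈ 459.44 / 2 = 229.720.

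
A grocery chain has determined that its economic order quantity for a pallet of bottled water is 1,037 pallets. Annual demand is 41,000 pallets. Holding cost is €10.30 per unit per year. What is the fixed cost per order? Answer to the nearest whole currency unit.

Invert the EOQ relation Q*² = 2DS/H.
From Q* = √(2DS/H): S = Q*²H / (2D) = 1,037² × 10.3 / (2 × 41,000) = 135.0768.

S ≈ €135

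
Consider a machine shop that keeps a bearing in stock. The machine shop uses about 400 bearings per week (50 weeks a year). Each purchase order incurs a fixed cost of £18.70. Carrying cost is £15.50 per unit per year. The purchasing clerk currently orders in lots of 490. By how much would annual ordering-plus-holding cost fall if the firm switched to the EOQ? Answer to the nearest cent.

Extra cost ≈ £1,155.77 per year

Annual demand D = 400 × 50 = 20,000.
EOQ = √(2DS/H) = √(2 × 20,000 × 18.7 / 15.5) ≈ 219.68.
Cost at Q* = (D/Q*)S + (Q*/2)H = √(2DSH) ≈ £3,405.00.
Cost at Q = 490: (20,000/490)×18.7 + (490/2)×15.5 = £763.27 + £3,797.50 = £4,560.77.
Excess = £4,560.77 − £3,405.00 = £1,155.77.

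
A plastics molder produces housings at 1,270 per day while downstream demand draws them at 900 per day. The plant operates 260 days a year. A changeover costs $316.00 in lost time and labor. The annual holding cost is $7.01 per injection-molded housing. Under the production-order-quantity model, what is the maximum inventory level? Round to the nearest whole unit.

Annual demand D = 900 × 260 = 234,000.
Production build-up factor (1 − d/p) = 1 − 900/1,270 = 0.2913.
Q* = √(2DS / (H(1 − d/p))) = √(2 × 234,000 × 316 / (7.01 × 0.2913)).
= √(147,888,000 / 2.0423) ≈ 8509.587.
Maximum inventory = Q*(1 − d/p) = 8509.587 × 0.2913 ≈ 2479.171.

I_max ≈ 2,479 housings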